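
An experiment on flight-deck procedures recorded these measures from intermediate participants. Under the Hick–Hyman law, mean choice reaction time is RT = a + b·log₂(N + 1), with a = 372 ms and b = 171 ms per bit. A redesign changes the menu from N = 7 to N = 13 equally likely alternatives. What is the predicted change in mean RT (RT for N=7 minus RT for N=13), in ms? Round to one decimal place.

RT(7) = 372 + 171·log₂(8) = 372 + 171·3.0000 = 885.0000 ms.
RT(13) = 372 + 171·log₂(14) = 372 + 171·3.8074 = 1023.0654 ms.
Difference = 885.0000 − 1023.0654 = -138.0654 ≈ -138.1 ms.

-138.1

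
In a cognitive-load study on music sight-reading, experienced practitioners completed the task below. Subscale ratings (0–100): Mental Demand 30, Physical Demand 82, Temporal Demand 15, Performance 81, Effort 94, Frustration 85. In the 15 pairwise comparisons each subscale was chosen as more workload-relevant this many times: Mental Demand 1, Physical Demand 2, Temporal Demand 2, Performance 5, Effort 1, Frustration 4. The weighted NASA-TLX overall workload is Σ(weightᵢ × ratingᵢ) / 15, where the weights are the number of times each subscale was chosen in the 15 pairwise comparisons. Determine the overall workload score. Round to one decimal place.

70.9

The tallies are the weights (they sum to 15).
Weighted sum = 1·30 + 2·82 + 2·15 + 5·81 + 1·94 + 4·85
            = 30 + 164 + 30 + 405 + 94 + 340 = 1063.
Overall workload = 1063 / 15 = 70.8667 ≈ 70.9.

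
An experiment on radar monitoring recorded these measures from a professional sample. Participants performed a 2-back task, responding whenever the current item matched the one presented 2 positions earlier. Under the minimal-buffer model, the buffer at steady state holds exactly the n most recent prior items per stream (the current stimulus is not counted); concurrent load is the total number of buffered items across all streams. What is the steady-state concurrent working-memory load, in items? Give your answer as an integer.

The buffer holds the 2 most recent prior items.
Steady-state concurrent load = 2 items.

2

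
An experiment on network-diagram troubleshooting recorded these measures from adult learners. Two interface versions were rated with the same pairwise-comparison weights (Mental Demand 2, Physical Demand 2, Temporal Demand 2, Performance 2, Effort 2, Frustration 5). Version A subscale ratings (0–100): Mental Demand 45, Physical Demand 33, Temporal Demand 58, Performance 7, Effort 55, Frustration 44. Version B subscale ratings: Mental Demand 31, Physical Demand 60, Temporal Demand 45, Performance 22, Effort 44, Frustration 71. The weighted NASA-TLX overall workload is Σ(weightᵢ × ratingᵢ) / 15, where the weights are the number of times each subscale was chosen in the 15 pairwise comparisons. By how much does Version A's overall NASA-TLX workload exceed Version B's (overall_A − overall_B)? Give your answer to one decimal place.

Version A weighted sum = 2·45 + 2·33 + 2·58 + 2·7 + 2·55 + 5·44 = 90 + 66 + 116 + 14 + 110 + 220 = 616; overall_A = 616/15 = 41.0667.
Version B weighted sum = 2·31 + 2·60 + 2·45 + 2·22 + 2·44 + 5·71 = 62 + 120 + 90 + 44 + 88 + 355 = 759; overall_B = 759/15 = 50.6000.
Difference = 41.0667 − 50.6000 = -9.5333 ≈ -9.5.

-9.5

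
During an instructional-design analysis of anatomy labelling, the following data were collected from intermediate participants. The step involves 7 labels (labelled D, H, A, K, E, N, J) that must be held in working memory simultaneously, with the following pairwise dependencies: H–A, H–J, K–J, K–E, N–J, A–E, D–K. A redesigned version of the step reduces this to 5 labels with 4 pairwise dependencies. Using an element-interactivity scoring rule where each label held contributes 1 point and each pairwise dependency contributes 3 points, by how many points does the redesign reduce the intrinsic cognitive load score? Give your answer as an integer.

11

Original: 7 × 1 + 7 × 3 = 7 + 21 = 28.
Redesigned: 5 × 1 + 4 × 3 = 5 + 12 = 17.
Reduction = 28 − 17 = 11.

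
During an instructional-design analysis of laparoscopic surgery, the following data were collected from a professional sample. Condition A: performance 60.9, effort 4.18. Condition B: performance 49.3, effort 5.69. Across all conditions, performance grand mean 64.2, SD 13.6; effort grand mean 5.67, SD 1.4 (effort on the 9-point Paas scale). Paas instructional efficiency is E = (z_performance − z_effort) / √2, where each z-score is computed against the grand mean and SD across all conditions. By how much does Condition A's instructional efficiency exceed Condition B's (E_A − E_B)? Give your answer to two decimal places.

Condition A: z_P = (60.9 − 64.2)/13.6 = -0.2426; z_E = (4.18 − 5.67)/1.4 = -1.0643; E_A = (-0.2426 − (-1.0643))/√2 = 0.5810.
Condition B: z_P = (49.3 − 64.2)/13.6 = -1.0956; z_E = (5.69 − 5.67)/1.4 = 0.0143; E_B = (-1.0956 − 0.0143)/√2 = -0.7848.
E_A − E_B = 0.5810 − (-0.7848) = 1.3658 ≈ 1.37.

1.37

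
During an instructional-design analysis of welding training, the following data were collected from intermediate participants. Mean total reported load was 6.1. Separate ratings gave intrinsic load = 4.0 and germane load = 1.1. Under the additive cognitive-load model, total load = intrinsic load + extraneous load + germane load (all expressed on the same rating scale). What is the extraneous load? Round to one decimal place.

extraneous load = total − intrinsic − germane
             = 6.1 − 4.0 − 1.1 = 1.0.

1.0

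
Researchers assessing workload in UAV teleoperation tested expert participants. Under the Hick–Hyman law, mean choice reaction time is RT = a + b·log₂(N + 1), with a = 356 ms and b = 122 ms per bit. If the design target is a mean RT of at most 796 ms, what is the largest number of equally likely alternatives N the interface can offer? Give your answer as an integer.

Set 356 + 122·log₂(N + 1) ≤ 796.
log₂(N + 1) ≤ (796 − 356) / 122 = 3.6066.
N + 1 ≤ 2^3.6066 = 12.1813.
N ≤ 11.1813, so the largest integer N is 11.

11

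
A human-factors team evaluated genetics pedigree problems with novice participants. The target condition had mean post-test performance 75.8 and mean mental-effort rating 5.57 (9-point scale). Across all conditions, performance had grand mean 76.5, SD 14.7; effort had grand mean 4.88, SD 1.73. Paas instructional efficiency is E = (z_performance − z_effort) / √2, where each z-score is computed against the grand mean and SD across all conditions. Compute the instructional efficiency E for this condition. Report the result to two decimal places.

-0.32

z_performance = (75.8 − 76.5) / 14.7 = -0.7000 / 14.7 = -0.0476.
z_effort = (5.57 − 4.88) / 1.73 = 0.6900 / 1.73 = 0.3988.
z_P − z_E = -0.0476 − 0.3988 = -0.4464.
E = -0.4464 / √2 = -0.4464 / 1.41421 = -0.3157 ≈ -0.32.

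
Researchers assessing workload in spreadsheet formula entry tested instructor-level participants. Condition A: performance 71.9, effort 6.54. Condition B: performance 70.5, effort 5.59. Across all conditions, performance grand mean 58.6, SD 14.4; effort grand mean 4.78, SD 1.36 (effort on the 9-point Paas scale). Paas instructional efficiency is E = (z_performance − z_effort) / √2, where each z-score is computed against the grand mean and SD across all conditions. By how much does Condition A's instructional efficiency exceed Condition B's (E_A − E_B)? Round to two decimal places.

-0.43

Condition A: z_P = (71.9 − 58.6)/14.4 = 0.9236; z_E = (6.54 − 4.78)/1.36 = 1.2941; E_A = (0.9236 − 1.2941)/√2 = -0.2620.
Condition B: z_P = (70.5 − 58.6)/14.4 = 0.8264; z_E = (5.59 − 4.78)/1.36 = 0.5956; E_B = (0.8264 − 0.5956)/√2 = 0.1632.
E_A − E_B = -0.2620 − 0.1632 = -0.4252 ≈ -0.43.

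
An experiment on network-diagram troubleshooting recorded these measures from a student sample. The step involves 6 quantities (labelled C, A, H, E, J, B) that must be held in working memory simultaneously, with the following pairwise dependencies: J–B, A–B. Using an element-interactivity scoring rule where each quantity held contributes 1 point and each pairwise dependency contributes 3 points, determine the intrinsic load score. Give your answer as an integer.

Count of quantities held simultaneously: 6.
Count of pairwise dependencies listed: 2.
Element contribution: 6 × 1 = 6.
Interaction contribution: 2 × 3 = 6.
Intrinsic load = 6 + 6 = 12.

12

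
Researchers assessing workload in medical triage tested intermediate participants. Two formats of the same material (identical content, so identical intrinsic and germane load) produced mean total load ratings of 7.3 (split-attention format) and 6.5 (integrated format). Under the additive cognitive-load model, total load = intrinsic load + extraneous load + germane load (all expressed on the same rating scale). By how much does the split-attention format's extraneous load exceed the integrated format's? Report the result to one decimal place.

Intrinsic and germane load are equal across formats, so the difference in total load equals the difference in extraneous load.
Extraneous-load difference = 7.3 − 6.5 = 0.8.

0.8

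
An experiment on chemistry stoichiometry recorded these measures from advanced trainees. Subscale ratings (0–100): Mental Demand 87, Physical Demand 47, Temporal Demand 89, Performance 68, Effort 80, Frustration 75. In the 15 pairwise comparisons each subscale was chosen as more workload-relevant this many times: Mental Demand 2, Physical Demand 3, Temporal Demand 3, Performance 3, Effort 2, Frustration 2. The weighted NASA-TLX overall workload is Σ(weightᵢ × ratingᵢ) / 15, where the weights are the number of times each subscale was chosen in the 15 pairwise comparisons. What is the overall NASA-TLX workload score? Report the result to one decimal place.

The tallies are the weights (they sum to 15).
Weighted sum = 2·87 + 3·47 + 3·89 + 3·68 + 2·80 + 2·75
            = 174 + 141 + 267 + 204 + 160 + 150 = 1096.
Overall workload = 1096 / 15 = 73.0667 ≈ 73.1.

73.1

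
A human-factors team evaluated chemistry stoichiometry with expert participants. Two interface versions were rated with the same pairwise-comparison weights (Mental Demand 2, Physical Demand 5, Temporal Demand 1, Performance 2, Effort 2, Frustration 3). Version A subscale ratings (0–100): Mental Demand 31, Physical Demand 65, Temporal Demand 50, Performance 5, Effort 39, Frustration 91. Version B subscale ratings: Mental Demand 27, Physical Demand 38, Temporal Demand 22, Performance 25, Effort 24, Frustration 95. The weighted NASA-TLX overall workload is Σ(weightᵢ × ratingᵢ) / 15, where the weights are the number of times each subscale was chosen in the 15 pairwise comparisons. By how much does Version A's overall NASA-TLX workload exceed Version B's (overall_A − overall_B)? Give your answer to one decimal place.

Version A weighted sum = 2·31 + 5·65 + 1·50 + 2·5 + 2·39 + 3·91 = 62 + 325 + 50 + 10 + 78 + 273 = 798; overall_A = 798/15 = 53.2000.
Version B weighted sum = 2·27 + 5·38 + 1·22 + 2·25 + 2·24 + 3·95 = 54 + 190 + 22 + 50 + 48 + 285 = 649; overall_B = 649/15 = 43.2667.
Difference = 53.2000 − 43.2667 = 9.9333 ≈ 9.9.

9.9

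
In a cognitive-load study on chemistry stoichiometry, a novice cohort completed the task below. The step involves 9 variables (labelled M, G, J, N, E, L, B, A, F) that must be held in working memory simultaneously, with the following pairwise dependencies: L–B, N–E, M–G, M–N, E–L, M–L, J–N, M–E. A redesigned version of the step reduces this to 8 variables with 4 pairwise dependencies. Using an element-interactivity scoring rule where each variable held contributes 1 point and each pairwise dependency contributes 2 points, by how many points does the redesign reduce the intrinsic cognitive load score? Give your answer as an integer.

9

Original: 9 × 1 + 8 × 2 = 9 + 16 = 25.
Redesigned: 8 × 1 + 4 × 2 = 8 + 8 = 16.
Reduction = 25 − 16 = 9.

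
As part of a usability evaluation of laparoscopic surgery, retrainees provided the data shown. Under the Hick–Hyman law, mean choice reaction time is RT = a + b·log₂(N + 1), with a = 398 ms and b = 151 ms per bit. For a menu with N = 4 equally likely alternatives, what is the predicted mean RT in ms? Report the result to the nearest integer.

log₂(4 + 1) = log₂(5) = 2.3219.
RT = 398 + 151 × 2.3219 = 398 + 350.6069 = 748.6069 ms.
≈ 749 ms.

749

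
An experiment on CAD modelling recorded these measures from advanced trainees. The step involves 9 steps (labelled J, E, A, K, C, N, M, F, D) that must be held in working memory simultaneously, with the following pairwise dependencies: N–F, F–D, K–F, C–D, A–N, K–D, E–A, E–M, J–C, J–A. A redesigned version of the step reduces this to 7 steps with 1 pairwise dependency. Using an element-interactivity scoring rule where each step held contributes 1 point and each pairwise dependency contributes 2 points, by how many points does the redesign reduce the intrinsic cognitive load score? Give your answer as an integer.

Original: 9 × 1 + 10 × 2 = 9 + 20 = 29.
Redesigned: 7 × 1 + 1 × 2 = 7 + 2 = 9.
Reduction = 29 − 9 = 20.

20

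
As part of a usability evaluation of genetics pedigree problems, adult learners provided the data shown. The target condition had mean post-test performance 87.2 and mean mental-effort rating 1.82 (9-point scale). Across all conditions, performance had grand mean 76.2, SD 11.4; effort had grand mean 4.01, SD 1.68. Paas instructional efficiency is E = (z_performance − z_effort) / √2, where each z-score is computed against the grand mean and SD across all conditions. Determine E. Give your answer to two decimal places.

1.60

z_performance = (87.2 − 76.2) / 11.4 = 11.0000 / 11.4 = 0.9649.
z_effort = (1.82 − 4.01) / 1.68 = -2.1900 / 1.68 = -1.3036.
z_P − z_E = 0.9649 − (-1.3036) = 2.2685.
E = 2.2685 / √2 = 2.2685 / 1.41421 = 1.6041 ≈ 1.60.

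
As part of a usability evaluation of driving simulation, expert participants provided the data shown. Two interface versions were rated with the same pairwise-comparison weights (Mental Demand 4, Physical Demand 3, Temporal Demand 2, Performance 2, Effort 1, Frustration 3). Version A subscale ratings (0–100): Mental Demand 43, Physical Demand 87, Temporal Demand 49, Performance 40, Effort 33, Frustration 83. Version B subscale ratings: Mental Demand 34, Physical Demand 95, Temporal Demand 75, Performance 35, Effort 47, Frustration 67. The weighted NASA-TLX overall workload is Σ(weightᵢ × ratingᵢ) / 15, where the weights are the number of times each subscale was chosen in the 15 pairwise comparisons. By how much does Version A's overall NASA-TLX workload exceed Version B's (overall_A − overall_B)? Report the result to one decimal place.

0.3

Version A weighted sum = 4·43 + 3·87 + 2·49 + 2·40 + 1·33 + 3·83 = 172 + 261 + 98 + 80 + 33 + 249 = 893; overall_A = 893/15 = 59.5333.
Version B weighted sum = 4·34 + 3·95 + 2·75 + 2·35 + 1·47 + 3·67 = 136 + 285 + 150 + 70 + 47 + 201 = 889; overall_B = 889/15 = 59.2667.
Difference = 59.5333 − 59.2667 = 0.2666 ≈ 0.3.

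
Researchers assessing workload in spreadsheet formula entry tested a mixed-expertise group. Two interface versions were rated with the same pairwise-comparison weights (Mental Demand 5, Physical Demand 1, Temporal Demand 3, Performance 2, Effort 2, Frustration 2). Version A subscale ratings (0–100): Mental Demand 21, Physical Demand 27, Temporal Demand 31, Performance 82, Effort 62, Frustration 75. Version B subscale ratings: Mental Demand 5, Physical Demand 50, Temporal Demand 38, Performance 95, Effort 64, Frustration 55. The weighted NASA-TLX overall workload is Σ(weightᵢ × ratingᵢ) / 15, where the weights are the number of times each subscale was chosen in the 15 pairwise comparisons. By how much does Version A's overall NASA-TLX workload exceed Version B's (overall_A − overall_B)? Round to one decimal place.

Version A weighted sum = 5·21 + 1·27 + 3·31 + 2·82 + 2·62 + 2·75 = 105 + 27 + 93 + 164 + 124 + 150 = 663; overall_A = 663/15 = 44.2000.
Version B weighted sum = 5·5 + 1·50 + 3·38 + 2·95 + 2·64 + 2·55 = 25 + 50 + 114 + 190 + 128 + 110 = 617; overall_B = 617/15 = 41.1333.
Difference = 44.2000 − 41.1333 = 3.0667 ≈ 3.1.

3.1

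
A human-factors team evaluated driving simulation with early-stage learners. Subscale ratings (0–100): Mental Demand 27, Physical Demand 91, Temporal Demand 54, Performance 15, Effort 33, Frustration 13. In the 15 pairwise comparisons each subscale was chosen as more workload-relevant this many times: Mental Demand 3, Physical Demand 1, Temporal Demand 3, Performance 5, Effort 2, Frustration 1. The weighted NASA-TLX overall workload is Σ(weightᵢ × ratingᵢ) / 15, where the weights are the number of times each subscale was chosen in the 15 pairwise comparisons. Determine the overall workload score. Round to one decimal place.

The tallies are the weights (they sum to 15).
Weighted sum = 3·27 + 1·91 + 3·54 + 5·15 + 2·33 + 1·13
            = 81 + 91 + 162 + 75 + 66 + 13 = 488.
Overall workload = 488 / 15 = 32.5333 ≈ 32.5.

32.5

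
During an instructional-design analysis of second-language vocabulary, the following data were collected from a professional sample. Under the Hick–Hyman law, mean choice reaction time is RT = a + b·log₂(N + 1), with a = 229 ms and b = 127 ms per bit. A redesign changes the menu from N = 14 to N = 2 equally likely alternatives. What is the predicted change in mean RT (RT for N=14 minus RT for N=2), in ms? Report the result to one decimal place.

RT(14) = 229 + 127·log₂(15) = 229 + 127·3.9069 = 725.1763 ms.
RT(2) = 229 + 127·log₂(3) = 229 + 127·1.5850 = 430.2950 ms.
Difference = 725.1763 − 430.2950 = 294.8813 ≈ 294.9 ms.

294.9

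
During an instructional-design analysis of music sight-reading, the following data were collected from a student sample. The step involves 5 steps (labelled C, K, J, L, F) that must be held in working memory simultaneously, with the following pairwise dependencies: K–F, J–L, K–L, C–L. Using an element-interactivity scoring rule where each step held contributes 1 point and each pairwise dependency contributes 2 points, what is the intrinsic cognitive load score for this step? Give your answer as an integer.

Count of steps held simultaneously: 5.
Count of pairwise dependencies listed: 4.
Element contribution: 5 × 1 = 5.
Interaction contribution: 4 × 2 = 8.
Intrinsic load = 5 + 8 = 13.

13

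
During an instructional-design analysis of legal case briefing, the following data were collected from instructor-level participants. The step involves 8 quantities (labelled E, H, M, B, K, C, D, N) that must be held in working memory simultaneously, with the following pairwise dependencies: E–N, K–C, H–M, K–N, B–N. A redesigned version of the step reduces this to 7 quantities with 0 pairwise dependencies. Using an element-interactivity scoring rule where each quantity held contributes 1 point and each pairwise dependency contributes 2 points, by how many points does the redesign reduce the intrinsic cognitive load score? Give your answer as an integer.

Original: 8 × 1 + 5 × 2 = 8 + 10 = 18.
Redesigned: 7 × 1 + 0 × 2 = 7 + 0 = 7.
Reduction = 18 − 7 = 11.

11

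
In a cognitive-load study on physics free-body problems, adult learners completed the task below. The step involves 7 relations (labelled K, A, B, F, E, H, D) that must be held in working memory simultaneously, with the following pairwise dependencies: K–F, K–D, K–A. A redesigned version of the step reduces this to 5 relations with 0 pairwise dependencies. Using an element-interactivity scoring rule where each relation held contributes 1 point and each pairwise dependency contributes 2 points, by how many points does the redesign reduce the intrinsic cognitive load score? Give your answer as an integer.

Original: 7 × 1 + 3 × 2 = 7 + 6 = 13.
Redesigned: 5 × 1 + 0 × 2 = 5 + 0 = 5.
Reduction = 13 − 5 = 8.

8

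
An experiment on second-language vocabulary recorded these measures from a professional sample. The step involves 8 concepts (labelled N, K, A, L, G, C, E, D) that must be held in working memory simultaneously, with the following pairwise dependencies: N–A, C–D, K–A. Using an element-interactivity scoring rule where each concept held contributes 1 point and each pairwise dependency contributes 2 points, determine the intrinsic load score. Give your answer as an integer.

14

Count of concepts held simultaneously: 8.
Count of pairwise dependencies listed: 3.
Element contribution: 8 × 1 = 8.
Interaction contribution: 3 × 2 = 6.
Intrinsic load = 8 + 6 = 14.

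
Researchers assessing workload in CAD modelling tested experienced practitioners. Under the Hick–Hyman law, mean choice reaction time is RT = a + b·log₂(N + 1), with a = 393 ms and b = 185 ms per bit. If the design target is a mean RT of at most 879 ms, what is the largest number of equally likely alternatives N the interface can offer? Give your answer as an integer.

5

Set 393 + 185·log₂(N + 1) ≤ 879.
log₂(N + 1) ≤ (879 − 393) / 185 = 2.6270.
N + 1 ≤ 2^2.6270 = 6.1774.
N ≤ 5.1774, so the largest integer N is 5.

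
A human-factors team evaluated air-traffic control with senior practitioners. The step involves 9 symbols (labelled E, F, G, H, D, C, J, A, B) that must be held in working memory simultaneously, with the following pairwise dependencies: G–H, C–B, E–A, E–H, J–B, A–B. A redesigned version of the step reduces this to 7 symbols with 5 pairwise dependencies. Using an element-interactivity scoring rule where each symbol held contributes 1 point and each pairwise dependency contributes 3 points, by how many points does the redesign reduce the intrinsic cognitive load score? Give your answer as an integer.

Original: 9 × 1 + 6 × 3 = 9 + 18 = 27.
Redesigned: 7 × 1 + 5 × 3 = 7 + 15 = 22.
Reduction = 27 − 22 = 5.

5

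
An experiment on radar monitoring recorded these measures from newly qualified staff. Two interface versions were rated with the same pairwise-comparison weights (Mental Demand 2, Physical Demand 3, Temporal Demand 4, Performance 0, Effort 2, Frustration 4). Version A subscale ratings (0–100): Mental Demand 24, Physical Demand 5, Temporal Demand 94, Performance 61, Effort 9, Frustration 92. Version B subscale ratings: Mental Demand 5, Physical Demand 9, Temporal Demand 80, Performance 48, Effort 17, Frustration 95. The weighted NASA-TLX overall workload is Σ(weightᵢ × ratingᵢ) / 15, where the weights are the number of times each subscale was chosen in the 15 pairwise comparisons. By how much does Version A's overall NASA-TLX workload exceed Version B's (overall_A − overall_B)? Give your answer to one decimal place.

3.6

Version A weighted sum = 2·24 + 3·5 + 4·94 + 0·61 + 2·9 + 4·92 = 48 + 15 + 376 + 0 + 18 + 368 = 825; overall_A = 825/15 = 55.0000.
Version B weighted sum = 2·5 + 3·9 + 4·80 + 0·48 + 2·17 + 4·95 = 10 + 27 + 320 + 0 + 34 + 380 = 771; overall_B = 771/15 = 51.4000.
Difference = 55.0000 − 51.4000 = 3.6000 ≈ 3.6.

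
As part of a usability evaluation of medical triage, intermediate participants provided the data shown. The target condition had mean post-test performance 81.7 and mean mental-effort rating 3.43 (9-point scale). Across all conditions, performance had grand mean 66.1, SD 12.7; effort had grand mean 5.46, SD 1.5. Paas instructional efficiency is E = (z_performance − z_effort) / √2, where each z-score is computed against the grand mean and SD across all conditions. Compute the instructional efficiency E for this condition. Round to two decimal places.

1.83

z_performance = (81.7 − 66.1) / 12.7 = 15.6000 / 12.7 = 1.2283.
z_effort = (3.43 − 5.46) / 1.5 = -2.0300 / 1.5 = -1.3533.
z_P − z_E = 1.2283 − (-1.3533) = 2.5816.
E = 2.5816 / √2 = 2.5816 / 1.41421 = 1.8255 ≈ 1.83.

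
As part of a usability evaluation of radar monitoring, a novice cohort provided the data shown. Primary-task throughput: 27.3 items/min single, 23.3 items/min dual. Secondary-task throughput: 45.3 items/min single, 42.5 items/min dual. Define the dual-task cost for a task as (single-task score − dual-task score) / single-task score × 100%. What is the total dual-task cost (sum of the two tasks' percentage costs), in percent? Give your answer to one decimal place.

20.8

Primary cost = (27.3 − 23.3) / 27.3 × 100% = 14.6520%.
Secondary cost = (45.3 − 42.5) / 45.3 × 100% = 6.1810%.
Total = 14.6520% + 6.1810% = 20.8330% ≈ 20.8%.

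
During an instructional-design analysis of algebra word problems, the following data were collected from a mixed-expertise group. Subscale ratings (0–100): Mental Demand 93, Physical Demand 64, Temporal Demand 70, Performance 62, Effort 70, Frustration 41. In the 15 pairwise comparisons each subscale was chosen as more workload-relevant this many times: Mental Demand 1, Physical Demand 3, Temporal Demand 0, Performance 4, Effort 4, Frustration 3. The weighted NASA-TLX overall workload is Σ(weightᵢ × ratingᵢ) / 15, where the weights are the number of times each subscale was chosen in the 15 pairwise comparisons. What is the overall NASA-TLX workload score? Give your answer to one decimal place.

The tallies are the weights (they sum to 15).
Weighted sum = 1·93 + 3·64 + 0·70 + 4·62 + 4·70 + 3·41
            = 93 + 192 + 0 + 248 + 280 + 123 = 936.
Overall workload = 936 / 15 = 62.4000 ≈ 62.4.

62.4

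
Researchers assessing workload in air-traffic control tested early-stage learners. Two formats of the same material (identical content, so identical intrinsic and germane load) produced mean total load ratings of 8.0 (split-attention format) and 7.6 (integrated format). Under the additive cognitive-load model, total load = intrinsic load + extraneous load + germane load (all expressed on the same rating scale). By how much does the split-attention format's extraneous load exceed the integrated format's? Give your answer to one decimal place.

Intrinsic and germane load are equal across formats, so the difference in total load equals the difference in extraneous load.
Extraneous-load difference = 8.0 − 7.6 = 0.4.

0.4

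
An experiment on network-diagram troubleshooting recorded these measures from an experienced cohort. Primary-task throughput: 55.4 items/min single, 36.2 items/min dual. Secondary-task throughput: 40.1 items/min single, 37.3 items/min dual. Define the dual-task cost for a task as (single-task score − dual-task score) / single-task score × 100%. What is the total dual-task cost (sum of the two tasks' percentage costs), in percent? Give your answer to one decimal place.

41.6

Primary cost = (55.4 − 36.2) / 55.4 × 100% = 34.6570%.
Secondary cost = (40.1 − 37.3) / 40.1 × 100% = 6.9825%.
Total = 34.6570% + 6.9825% = 41.6395% ≈ 41.6%.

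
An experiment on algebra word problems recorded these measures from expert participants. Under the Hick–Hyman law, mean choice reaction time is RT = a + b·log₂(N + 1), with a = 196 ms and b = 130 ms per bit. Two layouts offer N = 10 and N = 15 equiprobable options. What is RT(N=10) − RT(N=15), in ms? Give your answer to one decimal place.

-70.3

RT(10) = 196 + 130·log₂(11) = 196 + 130·3.4594 = 645.7220 ms.
RT(15) = 196 + 130·log₂(16) = 196 + 130·4.0000 = 716.0000 ms.
Difference = 645.7220 − 716.0000 = -70.2780 ≈ -70.3 ms.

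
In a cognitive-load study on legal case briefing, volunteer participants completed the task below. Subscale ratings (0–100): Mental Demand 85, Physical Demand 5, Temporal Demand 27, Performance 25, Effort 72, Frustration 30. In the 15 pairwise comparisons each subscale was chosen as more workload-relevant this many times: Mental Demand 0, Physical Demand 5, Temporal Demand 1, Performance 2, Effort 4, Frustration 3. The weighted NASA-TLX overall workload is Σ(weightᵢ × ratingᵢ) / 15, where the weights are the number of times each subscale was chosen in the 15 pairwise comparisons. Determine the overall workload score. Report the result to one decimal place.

32.0

The tallies are the weights (they sum to 15).
Weighted sum = 0·85 + 5·5 + 1·27 + 2·25 + 4·72 + 3·30
            = 0 + 25 + 27 + 50 + 288 + 90 = 480.
Overall workload = 480 / 15 = 32.0000 ≈ 32.0.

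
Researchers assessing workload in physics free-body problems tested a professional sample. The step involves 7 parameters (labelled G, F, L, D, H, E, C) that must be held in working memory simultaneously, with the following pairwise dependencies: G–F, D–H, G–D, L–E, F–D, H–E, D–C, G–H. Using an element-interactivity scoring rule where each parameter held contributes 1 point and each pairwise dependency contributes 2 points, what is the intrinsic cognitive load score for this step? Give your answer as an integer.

23

Count of parameters held simultaneously: 7.
Count of pairwise dependencies listed: 8.
Element contribution: 7 × 1 = 7.
Interaction contribution: 8 × 2 = 16.
Intrinsic load = 7 + 16 = 23.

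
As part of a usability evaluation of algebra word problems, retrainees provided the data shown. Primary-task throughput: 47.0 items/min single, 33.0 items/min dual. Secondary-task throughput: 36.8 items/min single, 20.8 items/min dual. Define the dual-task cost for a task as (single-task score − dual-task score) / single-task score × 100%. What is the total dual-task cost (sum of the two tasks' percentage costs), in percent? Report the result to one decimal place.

Primary cost = (47.0 − 33.0) / 47.0 × 100% = 29.7872%.
Secondary cost = (36.8 − 20.8) / 36.8 × 100% = 43.4783%.
Total = 29.7872% + 43.4783% = 73.2655% ≈ 73.3%.

73.3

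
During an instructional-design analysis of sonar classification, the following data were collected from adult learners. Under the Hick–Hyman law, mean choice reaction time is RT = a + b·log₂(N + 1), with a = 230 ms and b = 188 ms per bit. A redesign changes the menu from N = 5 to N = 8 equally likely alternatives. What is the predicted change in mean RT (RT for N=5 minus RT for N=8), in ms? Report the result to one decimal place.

-110.0

RT(5) = 230 + 188·log₂(6) = 230 + 188·2.5850 = 715.9800 ms.
RT(8) = 230 + 188·log₂(9) = 230 + 188·3.1699 = 825.9412 ms.
Difference = 715.9800 − 825.9412 = -109.9612 ≈ -110.0 ms.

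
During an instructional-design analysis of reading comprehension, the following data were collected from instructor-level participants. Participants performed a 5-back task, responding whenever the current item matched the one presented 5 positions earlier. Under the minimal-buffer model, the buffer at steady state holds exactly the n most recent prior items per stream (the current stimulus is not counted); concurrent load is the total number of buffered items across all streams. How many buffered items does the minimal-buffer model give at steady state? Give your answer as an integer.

5

The buffer holds the 5 most recent prior items.
Steady-state concurrent load = 5 items.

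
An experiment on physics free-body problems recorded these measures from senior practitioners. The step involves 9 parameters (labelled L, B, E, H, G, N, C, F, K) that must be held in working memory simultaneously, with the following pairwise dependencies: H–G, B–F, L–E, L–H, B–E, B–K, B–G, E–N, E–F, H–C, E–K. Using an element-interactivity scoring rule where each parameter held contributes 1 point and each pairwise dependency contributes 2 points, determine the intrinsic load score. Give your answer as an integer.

Count of parameters held simultaneously: 9.
Count of pairwise dependencies listed: 11.
Element contribution: 9 × 1 = 9.
Interaction contribution: 11 × 2 = 22.
Intrinsic load = 9 + 22 = 31.

31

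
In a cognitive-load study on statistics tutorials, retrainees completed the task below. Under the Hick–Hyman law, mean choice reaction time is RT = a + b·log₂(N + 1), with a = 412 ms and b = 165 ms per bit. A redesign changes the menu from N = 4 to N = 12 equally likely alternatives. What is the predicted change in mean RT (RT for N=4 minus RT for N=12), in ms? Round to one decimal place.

-227.5

RT(4) = 412 + 165·log₂(5) = 412 + 165·2.3219 = 795.1135 ms.
RT(12) = 412 + 165·log₂(13) = 412 + 165·3.7004 = 1022.5660 ms.
Difference = 795.1135 − 1022.5660 = -227.4525 ≈ -227.5 ms.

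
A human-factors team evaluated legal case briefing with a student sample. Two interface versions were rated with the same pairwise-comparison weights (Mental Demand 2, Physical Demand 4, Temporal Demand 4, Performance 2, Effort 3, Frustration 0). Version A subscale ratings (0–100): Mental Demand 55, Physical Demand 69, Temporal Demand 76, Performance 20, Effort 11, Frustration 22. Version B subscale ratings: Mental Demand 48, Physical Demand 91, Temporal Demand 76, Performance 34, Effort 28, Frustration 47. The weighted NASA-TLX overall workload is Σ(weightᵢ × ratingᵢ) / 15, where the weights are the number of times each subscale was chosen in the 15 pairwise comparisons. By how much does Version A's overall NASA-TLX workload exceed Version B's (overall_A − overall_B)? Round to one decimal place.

Version A weighted sum = 2·55 + 4·69 + 4·76 + 2·20 + 3·11 + 0·22 = 110 + 276 + 304 + 40 + 33 + 0 = 763; overall_A = 763/15 = 50.8667.
Version B weighted sum = 2·48 + 4·91 + 4·76 + 2·34 + 3·28 + 0·47 = 96 + 364 + 304 + 68 + 84 + 0 = 916; overall_B = 916/15 = 61.0667.
Difference = 50.8667 − 61.0667 = -10.2000 ≈ -10.2.

-10.2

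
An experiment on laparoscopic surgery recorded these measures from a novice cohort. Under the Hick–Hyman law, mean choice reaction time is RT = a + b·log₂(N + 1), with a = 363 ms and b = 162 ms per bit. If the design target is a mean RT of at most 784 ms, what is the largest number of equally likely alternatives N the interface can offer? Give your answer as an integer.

5

Set 363 + 162·log₂(N + 1) ≤ 784.
log₂(N + 1) ≤ (784 − 363) / 162 = 2.5988.
N + 1 ≤ 2^2.5988 = 6.0578.
N ≤ 5.0578, so the largest integer N is 5.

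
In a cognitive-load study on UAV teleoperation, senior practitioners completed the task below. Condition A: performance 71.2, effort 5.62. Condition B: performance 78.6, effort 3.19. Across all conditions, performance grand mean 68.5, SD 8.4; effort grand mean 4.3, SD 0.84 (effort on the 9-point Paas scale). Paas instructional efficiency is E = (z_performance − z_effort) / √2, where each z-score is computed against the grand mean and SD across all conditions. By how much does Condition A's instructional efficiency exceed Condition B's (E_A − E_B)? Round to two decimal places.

Condition A: z_P = (71.2 − 68.5)/8.4 = 0.3214; z_E = (5.62 − 4.3)/0.84 = 1.5714; E_A = (0.3214 − 1.5714)/√2 = -0.8839.
Condition B: z_P = (78.6 − 68.5)/8.4 = 1.2024; z_E = (3.19 − 4.3)/0.84 = -1.3214; E_B = (1.2024 − (-1.3214))/√2 = 1.7846.
E_A − E_B = -0.8839 − 1.7846 = -2.6685 ≈ -2.67.

-2.67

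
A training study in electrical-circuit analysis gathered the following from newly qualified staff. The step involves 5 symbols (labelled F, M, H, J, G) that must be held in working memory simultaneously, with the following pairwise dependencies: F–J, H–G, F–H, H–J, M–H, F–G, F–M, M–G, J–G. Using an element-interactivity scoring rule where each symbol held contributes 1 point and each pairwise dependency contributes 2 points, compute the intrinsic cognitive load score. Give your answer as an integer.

23

Count of symbols held simultaneously: 5.
Count of pairwise dependencies listed: 9.
Element contribution: 5 × 1 = 5.
Interaction contribution: 9 × 2 = 18.
Intrinsic load = 5 + 18 = 23.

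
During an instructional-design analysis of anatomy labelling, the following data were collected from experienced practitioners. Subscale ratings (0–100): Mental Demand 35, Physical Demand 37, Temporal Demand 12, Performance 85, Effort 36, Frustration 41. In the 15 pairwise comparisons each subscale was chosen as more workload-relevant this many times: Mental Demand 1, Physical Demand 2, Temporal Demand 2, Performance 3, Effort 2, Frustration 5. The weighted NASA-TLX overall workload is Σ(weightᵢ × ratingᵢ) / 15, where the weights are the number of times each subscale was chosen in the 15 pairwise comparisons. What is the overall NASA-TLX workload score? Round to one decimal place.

The tallies are the weights (they sum to 15).
Weighted sum = 1·35 + 2·37 + 2·12 + 3·85 + 2·36 + 5·41
            = 35 + 74 + 24 + 255 + 72 + 205 = 665.
Overall workload = 665 / 15 = 44.3333 ≈ 44.3.

44.3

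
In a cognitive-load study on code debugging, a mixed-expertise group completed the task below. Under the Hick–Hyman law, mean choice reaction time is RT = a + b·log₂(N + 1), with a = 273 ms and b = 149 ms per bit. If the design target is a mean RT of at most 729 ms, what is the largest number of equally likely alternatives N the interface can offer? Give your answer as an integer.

Set 273 + 149·log₂(N + 1) ≤ 729.
log₂(N + 1) ≤ (729 − 273) / 149 = 3.0604.
N + 1 ≤ 2^3.0604 = 8.3420.
N ≤ 7.3420, so the largest integer N is 7.

7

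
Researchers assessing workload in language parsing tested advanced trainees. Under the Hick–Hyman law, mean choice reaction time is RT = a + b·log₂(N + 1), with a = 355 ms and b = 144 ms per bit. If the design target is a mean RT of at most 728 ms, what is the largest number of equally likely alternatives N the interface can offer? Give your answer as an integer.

5

Set 355 + 144·log₂(N + 1) ≤ 728.
log₂(N + 1) ≤ (728 − 355) / 144 = 2.5903.
N + 1 ≤ 2^2.5903 = 6.0222.
N ≤ 5.0222, so the largest integer N is 5.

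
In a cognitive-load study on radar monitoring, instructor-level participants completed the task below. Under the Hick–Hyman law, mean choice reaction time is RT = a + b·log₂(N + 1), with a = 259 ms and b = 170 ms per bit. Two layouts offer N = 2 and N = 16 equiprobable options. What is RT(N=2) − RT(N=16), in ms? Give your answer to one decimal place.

-425.4

RT(2) = 259 + 170·log₂(3) = 259 + 170·1.5850 = 528.4500 ms.
RT(16) = 259 + 170·log₂(17) = 259 + 170·4.0875 = 953.8750 ms.
Difference = 528.4500 − 953.8750 = -425.4250 ≈ -425.4 ms.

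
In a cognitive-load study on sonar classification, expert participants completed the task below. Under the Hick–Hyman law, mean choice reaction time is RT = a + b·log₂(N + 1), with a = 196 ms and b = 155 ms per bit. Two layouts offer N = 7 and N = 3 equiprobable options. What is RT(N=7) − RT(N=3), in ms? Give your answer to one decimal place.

155.0

RT(7) = 196 + 155·log₂(8) = 196 + 155·3.0000 = 661.0000 ms.
RT(3) = 196 + 155·log₂(4) = 196 + 155·2.0000 = 506.0000 ms.
Difference = 661.0000 − 506.0000 = 155.0000 ≈ 155.0 ms.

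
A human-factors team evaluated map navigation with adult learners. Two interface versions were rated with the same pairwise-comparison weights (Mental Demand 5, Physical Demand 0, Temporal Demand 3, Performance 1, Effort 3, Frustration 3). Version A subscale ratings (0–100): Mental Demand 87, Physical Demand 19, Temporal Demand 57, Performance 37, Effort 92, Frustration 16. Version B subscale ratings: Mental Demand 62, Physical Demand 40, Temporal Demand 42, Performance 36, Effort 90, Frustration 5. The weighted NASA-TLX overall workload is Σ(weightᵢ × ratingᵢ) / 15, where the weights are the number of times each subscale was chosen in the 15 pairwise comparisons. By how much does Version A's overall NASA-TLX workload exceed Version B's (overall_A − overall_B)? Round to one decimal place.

Version A weighted sum = 5·87 + 0·19 + 3·57 + 1·37 + 3·92 + 3·16 = 435 + 0 + 171 + 37 + 276 + 48 = 967; overall_A = 967/15 = 64.4667.
Version B weighted sum = 5·62 + 0·40 + 3·42 + 1·36 + 3·90 + 3·5 = 310 + 0 + 126 + 36 + 270 + 15 = 757; overall_B = 757/15 = 50.4667.
Difference = 64.4667 − 50.4667 = 14.0000 ≈ 14.0.

14.0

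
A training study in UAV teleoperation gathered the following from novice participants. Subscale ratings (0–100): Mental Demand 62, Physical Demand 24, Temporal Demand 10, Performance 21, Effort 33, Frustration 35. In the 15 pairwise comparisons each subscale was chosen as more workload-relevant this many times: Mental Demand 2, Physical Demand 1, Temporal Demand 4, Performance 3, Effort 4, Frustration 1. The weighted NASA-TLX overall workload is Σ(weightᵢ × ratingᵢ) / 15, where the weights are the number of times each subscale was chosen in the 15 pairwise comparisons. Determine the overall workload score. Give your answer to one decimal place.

The tallies are the weights (they sum to 15).
Weighted sum = 2·62 + 1·24 + 4·10 + 3·21 + 4·33 + 1·35
            = 124 + 24 + 40 + 63 + 132 + 35 = 418.
Overall workload = 418 / 15 = 27.8667 ≈ 27.9.

27.9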